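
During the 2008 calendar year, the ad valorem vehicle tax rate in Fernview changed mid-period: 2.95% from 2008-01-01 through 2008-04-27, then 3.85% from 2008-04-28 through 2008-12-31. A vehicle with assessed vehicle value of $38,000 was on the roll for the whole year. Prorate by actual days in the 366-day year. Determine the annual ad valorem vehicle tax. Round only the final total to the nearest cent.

$1,352.74

2008-01-01 to 2008-04-27: 118 days at 2.95% → $38,000 × 2.95% × 118/366 = $361.4153
2008-04-28 to 2008-12-31: 248 days at 3.85% → $38,000 × 3.85% × 248/366 = $991.3224
Total = $1,352.7377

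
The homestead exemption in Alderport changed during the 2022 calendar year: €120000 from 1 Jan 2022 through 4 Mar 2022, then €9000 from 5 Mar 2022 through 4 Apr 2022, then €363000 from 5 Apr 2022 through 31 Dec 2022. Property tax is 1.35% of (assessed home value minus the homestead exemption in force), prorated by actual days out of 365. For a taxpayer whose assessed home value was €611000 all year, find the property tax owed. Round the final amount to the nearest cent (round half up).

1 Jan – 4 Mar 2022: 63 days, exemption €120000 → (€611000 − €120000) × 1.35% × 63/365 = €1144.0973
5 Mar – 4 Apr 2022: 31 days, exemption €9000 → (€611000 − €9000) × 1.35% × 31/365 = €690.2384
5 Apr – 31 Dec 2022: 271 days, exemption €363000 → (€611000 − €363000) × 1.35% × 271/365 = €2485.7753
Total = €4320.1110

€4320.11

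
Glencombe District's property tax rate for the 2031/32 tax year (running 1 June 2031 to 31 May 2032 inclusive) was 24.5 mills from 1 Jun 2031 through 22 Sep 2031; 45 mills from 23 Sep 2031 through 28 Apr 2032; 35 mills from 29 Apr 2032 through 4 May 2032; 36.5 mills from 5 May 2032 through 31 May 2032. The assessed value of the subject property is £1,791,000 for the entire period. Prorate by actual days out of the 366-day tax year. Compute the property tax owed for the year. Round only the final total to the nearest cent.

1 Jun – 22 Sep 2031: 114 days at 24.5 mills → £1,791,000 × 2.45% × 114/366 = £13,667.3852
23 Sep 2031 – 28 Apr 2032: 219 days at 45 mills → £1,791,000 × 4.5% × 219/366 = £48,224.8770
29 Apr – 4 May 2032: 6 days at 35 mills → £1,791,000 × 3.5% × 6/366 = £1,027.6230
5 May – 31 May 2032: 27 days at 36.5 mills → £1,791,000 × 3.65% × 27/366 = £4,822.4877
Total = £67,742.3730

£67,742.37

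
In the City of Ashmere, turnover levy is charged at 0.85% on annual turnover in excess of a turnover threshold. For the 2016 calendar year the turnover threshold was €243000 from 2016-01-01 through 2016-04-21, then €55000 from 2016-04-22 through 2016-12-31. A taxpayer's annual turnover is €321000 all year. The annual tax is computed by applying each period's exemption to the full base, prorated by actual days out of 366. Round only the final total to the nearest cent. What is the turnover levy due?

2016-01-01 to 2016-04-21: 112 days, exemption €243000 → (€321000 − €243000) × 0.85% × 112/366 = €202.8852
2016-04-22 to 2016-12-31: 254 days, exemption €55000 → (€321000 − €55000) × 0.85% × 254/366 = €1569.1093
Total = €1771.9945

€1771.99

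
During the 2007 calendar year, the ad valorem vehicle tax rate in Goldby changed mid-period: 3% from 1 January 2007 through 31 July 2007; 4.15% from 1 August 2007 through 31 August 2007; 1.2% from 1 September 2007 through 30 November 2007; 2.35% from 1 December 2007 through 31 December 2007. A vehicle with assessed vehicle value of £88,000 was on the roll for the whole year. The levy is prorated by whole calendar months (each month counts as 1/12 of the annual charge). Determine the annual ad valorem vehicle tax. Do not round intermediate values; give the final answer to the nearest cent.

£2,280.67

1 January – 31 July 2007: 7 months at 3% → £88,000 × 3% × 7/12 = £1,540.0000
1 August – 31 August 2007: 1 month at 4.15% → £88,000 × 4.15% × 1/12 = £304.3333
1 September – 30 November 2007: 3 months at 1.2% → £88,000 × 1.2% × 3/12 = £264.0000
1 December – 31 December 2007: 1 month at 2.35% → £88,000 × 2.35% × 1/12 = £172.3333
Total = £2,280.6667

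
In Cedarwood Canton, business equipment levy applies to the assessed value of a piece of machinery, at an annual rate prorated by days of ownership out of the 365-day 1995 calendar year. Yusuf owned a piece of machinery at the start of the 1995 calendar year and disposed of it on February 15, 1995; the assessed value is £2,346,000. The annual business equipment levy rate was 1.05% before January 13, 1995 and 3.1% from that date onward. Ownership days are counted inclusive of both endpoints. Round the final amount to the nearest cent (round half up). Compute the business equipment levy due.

January 1 – January 12, 1995: 12 days at 1.05% → £2,346,000 × 1.05% × 12/365 = £809.8521
January 13 – February 15, 1995: 34 days at 3.1% → £2,346,000 × 3.1% × 34/365 = £6,774.4767
Total = £7,584.3288

£7,584.33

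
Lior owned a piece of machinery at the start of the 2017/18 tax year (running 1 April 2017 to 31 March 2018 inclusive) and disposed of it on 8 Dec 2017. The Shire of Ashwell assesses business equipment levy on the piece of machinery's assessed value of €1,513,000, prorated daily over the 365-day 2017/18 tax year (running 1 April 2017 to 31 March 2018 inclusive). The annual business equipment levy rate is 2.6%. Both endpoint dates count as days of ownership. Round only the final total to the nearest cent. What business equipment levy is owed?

Days held (1 Apr – 8 Dec 2017): 252 out of 365
Tax = €1,513,000 × 2.6% × 252/365 = €27,159.3863

€27,159.39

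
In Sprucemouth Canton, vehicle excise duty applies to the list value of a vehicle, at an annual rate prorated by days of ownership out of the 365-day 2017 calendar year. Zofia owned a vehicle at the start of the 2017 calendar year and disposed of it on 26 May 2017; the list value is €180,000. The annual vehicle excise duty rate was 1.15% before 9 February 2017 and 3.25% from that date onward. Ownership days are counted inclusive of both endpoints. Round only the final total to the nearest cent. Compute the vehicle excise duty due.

€1,936.11

1 January – 8 February 2017: 39 days at 1.15% → €180,000 × 1.15% × 39/365 = €221.1781
9 February – 26 May 2017: 107 days at 3.25% → €180,000 × 3.25% × 107/365 = €1,714.9315
Total = €1,936.1096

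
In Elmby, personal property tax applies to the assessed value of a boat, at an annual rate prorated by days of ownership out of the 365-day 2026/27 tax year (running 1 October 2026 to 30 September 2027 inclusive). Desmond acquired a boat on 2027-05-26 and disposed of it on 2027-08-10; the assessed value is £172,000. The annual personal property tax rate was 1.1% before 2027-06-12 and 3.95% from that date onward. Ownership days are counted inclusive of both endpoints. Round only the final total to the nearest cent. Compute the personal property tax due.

2027-05-26 to 2027-06-11: 17 days at 1.1% → £172,000 × 1.1% × 17/365 = £88.1205
2027-06-12 to 2027-08-10: 60 days at 3.95% → £172,000 × 3.95% × 60/365 = £1,116.8219
Total = £1,204.9425

£1,204.94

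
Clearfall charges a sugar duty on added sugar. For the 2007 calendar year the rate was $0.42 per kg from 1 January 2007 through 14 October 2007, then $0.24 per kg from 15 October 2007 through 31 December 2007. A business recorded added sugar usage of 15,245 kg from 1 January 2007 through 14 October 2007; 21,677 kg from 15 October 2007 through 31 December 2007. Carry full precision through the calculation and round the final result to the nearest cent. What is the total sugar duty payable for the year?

$11605.38

1 January – 14 October 2007: 15,245 kg at $0.42/kg → $6402.90
15 October – 31 December 2007: 21,677 kg at $0.24/kg → $5202.48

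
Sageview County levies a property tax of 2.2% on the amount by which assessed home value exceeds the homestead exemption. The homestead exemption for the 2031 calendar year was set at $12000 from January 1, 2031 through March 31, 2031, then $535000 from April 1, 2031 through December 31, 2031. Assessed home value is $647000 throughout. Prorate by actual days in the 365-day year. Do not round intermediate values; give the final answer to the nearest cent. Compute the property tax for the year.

$5301.10

January 1 – March 31, 2031: 90 days, exemption $12000 → ($647000 − $12000) × 2.2% × 90/365 = $3444.6575
April 1 – December 31, 2031: 275 days, exemption $535000 → ($647000 − $535000) × 2.2% × 275/365 = $1856.4384
Total = $5301.0959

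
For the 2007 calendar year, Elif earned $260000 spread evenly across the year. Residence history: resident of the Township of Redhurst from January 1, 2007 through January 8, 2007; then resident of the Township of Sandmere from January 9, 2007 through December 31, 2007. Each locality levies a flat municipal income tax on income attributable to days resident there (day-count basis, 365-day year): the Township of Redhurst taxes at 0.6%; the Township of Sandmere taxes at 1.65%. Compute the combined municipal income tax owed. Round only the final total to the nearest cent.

The Township of Redhurst, January 1 – January 8, 2007: 8 days → $260000 × 0.6% × 8/365 = $34.1918
The Township of Sandmere, January 9 – December 31, 2007: 357 days → $260000 × 1.65% × 357/365 = $4195.9726
Total = $4230.1644

$4230.16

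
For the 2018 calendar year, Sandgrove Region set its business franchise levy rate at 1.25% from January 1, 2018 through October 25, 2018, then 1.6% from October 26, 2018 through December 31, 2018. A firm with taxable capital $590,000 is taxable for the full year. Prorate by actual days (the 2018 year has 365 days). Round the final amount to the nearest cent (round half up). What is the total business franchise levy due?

$7,754.05

January 1 – October 25, 2018: 298 days at 1.25% → $590,000 × 1.25% × 298/365 = $6,021.2329
October 26 – December 31, 2018: 67 days at 1.6% → $590,000 × 1.6% × 67/365 = $1,732.8219
Total = $7,754.0548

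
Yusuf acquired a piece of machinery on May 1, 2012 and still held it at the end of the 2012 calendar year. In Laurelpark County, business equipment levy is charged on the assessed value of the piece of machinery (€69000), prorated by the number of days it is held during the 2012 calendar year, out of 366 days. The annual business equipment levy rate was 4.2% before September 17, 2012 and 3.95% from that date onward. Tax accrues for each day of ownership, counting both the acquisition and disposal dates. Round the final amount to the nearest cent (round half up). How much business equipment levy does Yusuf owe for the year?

€1889.96

May 1 – September 16, 2012: 139 days at 4.2% → €69000 × 4.2% × 139/366 = €1100.6066
September 17 – December 31, 2012: 106 days at 3.95% → €69000 × 3.95% × 106/366 = €789.3525
Total = €1889.9590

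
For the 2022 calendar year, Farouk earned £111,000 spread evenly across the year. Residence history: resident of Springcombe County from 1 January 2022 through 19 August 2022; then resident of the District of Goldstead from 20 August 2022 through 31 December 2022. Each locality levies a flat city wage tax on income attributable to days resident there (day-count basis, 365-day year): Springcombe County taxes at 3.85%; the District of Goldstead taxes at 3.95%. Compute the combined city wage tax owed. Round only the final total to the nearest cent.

Springcombe County, 1 January – 19 August 2022: 231 days → £111,000 × 3.85% × 231/365 = £2,704.5986
The District of Goldstead, 20 August – 31 December 2022: 134 days → £111,000 × 3.95% × 134/365 = £1,609.6521
Total = £4,314.2507

£4,314.25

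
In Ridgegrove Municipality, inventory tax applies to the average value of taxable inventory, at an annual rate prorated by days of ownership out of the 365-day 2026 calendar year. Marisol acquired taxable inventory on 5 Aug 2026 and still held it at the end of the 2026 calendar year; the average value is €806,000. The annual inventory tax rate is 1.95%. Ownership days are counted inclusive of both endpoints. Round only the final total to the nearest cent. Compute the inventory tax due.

Days held (5 Aug – 31 Dec 2026): 149 out of 365
Tax = €806,000 × 1.95% × 149/365 = €6,415.9808

€6,415.98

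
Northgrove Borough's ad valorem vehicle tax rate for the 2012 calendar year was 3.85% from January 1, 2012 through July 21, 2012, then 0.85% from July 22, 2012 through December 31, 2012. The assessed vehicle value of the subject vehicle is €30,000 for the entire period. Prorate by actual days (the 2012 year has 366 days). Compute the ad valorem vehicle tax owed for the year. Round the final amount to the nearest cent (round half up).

January 1 – July 21, 2012: 203 days at 3.85% → €30,000 × 3.85% × 203/366 = €640.6148
July 22 – December 31, 2012: 163 days at 0.85% → €30,000 × 0.85% × 163/366 = €113.5656
Total = €754.1803

€754.18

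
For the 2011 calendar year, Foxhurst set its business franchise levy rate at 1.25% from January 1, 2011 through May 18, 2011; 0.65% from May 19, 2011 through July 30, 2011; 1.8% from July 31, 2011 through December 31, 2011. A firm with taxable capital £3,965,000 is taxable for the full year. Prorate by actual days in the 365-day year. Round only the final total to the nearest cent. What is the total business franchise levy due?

£54,005.47

January 1 – May 18, 2011: 138 days at 1.25% → £3,965,000 × 1.25% × 138/365 = £18,738.6986
May 19 – July 30, 2011: 73 days at 0.65% → £3,965,000 × 0.65% × 73/365 = £5,154.5000
July 31 – December 31, 2011: 154 days at 1.8% → £3,965,000 × 1.8% × 154/365 = £30,112.2740
Total = £54,005.4726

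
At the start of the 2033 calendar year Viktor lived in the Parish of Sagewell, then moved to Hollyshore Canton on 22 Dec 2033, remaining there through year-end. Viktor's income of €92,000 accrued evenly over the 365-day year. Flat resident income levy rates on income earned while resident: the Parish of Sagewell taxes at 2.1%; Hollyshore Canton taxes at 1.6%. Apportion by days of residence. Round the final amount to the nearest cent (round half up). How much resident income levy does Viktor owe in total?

The Parish of Sagewell, 1 Jan – 21 Dec 2033: 355 days → €92,000 × 2.1% × 355/365 = €1,879.0685
Hollyshore Canton, 22 Dec – 31 Dec 2033: 10 days → €92,000 × 1.6% × 10/365 = €40.3288
Total = €1,919.3973

€1,919.40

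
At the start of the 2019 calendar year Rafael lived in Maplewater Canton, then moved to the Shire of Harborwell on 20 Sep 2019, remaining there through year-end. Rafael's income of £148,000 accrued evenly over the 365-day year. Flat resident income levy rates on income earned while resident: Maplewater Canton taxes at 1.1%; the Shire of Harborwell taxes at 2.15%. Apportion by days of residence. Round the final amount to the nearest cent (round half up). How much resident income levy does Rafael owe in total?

Maplewater Canton, 1 Jan – 19 Sep 2019: 262 days → £148,000 × 1.1% × 262/365 = £1,168.5918
The Shire of Harborwell, 20 Sep – 31 Dec 2019: 103 days → £148,000 × 2.15% × 103/365 = £897.9342
Total = £2,066.5260

£2,066.53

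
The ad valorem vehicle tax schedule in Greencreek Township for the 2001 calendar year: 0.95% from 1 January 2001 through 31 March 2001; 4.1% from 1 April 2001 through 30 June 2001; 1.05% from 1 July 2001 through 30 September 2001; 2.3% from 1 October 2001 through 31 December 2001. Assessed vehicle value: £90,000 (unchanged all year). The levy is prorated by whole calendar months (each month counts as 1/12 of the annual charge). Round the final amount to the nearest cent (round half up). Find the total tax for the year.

1 January – 31 March 2001: 3 months at 0.95% → £90,000 × 0.95% × 3/12 = £213.7500
1 April – 30 June 2001: 3 months at 4.1% → £90,000 × 4.1% × 3/12 = £922.5000
1 July – 30 September 2001: 3 months at 1.05% → £90,000 × 1.05% × 3/12 = £236.2500
1 October – 31 December 2001: 3 months at 2.3% → £90,000 × 2.3% × 3/12 = £517.5000
Total = £1,890.0000

£1,890.00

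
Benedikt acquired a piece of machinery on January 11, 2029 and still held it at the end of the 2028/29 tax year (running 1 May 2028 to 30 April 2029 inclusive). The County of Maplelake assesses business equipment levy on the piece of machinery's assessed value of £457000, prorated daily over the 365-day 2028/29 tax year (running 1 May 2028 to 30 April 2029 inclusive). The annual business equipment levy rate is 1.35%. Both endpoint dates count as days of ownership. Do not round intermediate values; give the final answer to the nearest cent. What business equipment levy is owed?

£1859.30

Days held (January 11 – April 30, 2029): 110 out of 365
Tax = £457000 × 1.35% × 110/365 = £1859.3014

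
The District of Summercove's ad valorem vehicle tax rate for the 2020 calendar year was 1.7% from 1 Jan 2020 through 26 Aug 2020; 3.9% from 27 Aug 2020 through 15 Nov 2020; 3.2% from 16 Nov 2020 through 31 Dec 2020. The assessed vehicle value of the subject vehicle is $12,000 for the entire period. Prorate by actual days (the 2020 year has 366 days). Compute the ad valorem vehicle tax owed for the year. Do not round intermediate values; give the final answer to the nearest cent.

1 Jan – 26 Aug 2020: 239 days at 1.7% → $12,000 × 1.7% × 239/366 = $133.2131
27 Aug – 15 Nov 2020: 81 days at 3.9% → $12,000 × 3.9% × 81/366 = $103.5738
16 Nov – 31 Dec 2020: 46 days at 3.2% → $12,000 × 3.2% × 46/366 = $48.2623
Total = $285.0492

$285.05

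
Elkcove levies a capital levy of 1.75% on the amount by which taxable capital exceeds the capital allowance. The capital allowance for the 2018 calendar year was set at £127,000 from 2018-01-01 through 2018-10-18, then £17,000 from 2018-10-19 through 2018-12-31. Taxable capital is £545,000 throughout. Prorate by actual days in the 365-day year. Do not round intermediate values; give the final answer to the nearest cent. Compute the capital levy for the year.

2018-01-01 to 2018-10-18: 291 days, exemption £127,000 → (£545,000 − £127,000) × 1.75% × 291/365 = £5,831.9589
2018-10-19 to 2018-12-31: 74 days, exemption £17,000 → (£545,000 − £17,000) × 1.75% × 74/365 = £1,873.3151
Total = £7,705.2740

£7,705.27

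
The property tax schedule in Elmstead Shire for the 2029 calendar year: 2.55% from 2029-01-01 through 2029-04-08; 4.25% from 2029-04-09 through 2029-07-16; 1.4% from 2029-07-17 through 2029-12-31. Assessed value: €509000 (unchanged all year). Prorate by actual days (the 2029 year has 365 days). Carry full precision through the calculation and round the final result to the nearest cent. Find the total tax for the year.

2029-01-01 to 2029-04-08: 98 days at 2.55% → €509000 × 2.55% × 98/365 = €3484.9068
2029-04-09 to 2029-07-16: 99 days at 4.25% → €509000 × 4.25% × 99/365 = €5867.4452
2029-07-17 to 2029-12-31: 168 days at 1.4% → €509000 × 1.4% × 168/365 = €3279.9123
Total = €12632.2644

€12632.26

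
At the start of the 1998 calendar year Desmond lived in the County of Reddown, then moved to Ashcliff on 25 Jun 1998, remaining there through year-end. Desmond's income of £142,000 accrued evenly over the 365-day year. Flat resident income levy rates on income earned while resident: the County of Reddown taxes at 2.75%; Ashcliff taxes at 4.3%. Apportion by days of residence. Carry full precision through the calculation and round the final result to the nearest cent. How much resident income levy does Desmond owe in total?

The County of Reddown, 1 Jan – 24 Jun 1998: 175 days → £142,000 × 2.75% × 175/365 = £1,872.2603
Ashcliff, 25 Jun – 31 Dec 1998: 190 days → £142,000 × 4.3% × 190/365 = £3,178.4658
Total = £5,050.7260

£5,050.73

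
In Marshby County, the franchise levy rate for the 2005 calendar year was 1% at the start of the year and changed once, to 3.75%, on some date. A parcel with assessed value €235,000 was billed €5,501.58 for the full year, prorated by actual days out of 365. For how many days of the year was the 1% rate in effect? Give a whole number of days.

Let d = days at the first rate; then 365 − d days at the second rate.
€235,000 × [1%·d + 3.75%·(365−d)] / 365 = €5,501.58
Solving gives d = 187, so the new rate took effect on 7 Jul 2005.

187 days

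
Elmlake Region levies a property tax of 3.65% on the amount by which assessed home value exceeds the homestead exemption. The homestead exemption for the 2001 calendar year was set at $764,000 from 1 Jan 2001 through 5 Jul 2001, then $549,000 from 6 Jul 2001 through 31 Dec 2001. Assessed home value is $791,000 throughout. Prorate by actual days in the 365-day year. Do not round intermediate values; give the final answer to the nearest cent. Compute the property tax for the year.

$4,834.00

1 Jan – 5 Jul 2001: 186 days, exemption $764,000 → ($791,000 − $764,000) × 3.65% × 186/365 = $502.2000
6 Jul – 31 Dec 2001: 179 days, exemption $549,000 → ($791,000 − $549,000) × 3.65% × 179/365 = $4,331.8000
Total = $4,834.0000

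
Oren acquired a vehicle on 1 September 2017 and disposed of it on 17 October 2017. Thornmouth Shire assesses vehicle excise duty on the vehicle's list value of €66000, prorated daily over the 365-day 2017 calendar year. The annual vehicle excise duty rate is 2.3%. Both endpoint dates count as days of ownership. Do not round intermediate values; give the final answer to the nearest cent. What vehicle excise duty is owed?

€195.47

Days held (1 September – 17 October 2017): 47 out of 365
Tax = €66000 × 2.3% × 47/365 = €195.4685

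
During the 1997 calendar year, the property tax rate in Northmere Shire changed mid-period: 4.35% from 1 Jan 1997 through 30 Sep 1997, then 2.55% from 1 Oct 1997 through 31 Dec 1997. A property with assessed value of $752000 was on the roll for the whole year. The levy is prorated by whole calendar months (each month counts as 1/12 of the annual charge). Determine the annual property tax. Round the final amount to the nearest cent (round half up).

1 Jan – 30 Sep 1997: 9 months at 4.35% → $752000 × 4.35% × 9/12 = $24534.0000
1 Oct – 31 Dec 1997: 3 months at 2.55% → $752000 × 2.55% × 3/12 = $4794.0000
Total = $29328.0000

$29328.00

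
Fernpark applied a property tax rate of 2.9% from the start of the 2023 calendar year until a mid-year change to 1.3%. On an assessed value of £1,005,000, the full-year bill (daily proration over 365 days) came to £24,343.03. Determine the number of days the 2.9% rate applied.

256 days

Let d = days at the first rate; then 365 − d days at the second rate.
£1,005,000 × [2.9%·d + 1.3%·(365−d)] / 365 = £24,343.03
Solving gives d = 256, so the new rate took effect on 14 Sep 2023.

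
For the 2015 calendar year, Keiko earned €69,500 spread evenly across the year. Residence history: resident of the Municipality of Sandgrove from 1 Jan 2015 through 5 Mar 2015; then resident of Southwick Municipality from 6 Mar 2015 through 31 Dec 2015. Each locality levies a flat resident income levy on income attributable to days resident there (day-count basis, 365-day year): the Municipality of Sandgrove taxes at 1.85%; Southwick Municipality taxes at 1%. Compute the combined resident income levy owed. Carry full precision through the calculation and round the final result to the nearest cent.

The Municipality of Sandgrove, 1 Jan – 5 Mar 2015: 64 days → €69,500 × 1.85% × 64/365 = €225.4466
Southwick Municipality, 6 Mar – 31 Dec 2015: 301 days → €69,500 × 1% × 301/365 = €573.1370
Total = €798.5836

€798.58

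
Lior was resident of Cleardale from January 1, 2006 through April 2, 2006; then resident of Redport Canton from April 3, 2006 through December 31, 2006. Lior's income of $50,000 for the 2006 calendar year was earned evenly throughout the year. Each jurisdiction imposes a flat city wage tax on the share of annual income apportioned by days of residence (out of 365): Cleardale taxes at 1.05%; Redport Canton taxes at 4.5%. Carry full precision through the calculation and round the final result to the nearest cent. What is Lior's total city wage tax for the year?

$1,815.21

Cleardale, January 1 – April 2, 2006: 92 days → $50,000 × 1.05% × 92/365 = $132.3288
Redport Canton, April 3 – December 31, 2006: 273 days → $50,000 × 4.5% × 273/365 = $1,682.8767
Total = $1,815.2055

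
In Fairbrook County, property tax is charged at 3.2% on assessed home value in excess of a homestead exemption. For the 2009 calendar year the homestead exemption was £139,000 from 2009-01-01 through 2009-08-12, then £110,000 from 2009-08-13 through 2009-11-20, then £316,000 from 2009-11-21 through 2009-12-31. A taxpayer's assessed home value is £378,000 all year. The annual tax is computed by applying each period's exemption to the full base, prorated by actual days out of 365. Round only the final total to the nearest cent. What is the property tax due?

2009-01-01 to 2009-08-12: 224 days, exemption £139,000 → (£378,000 − £139,000) × 3.2% × 224/365 = £4,693.5671
2009-08-13 to 2009-11-20: 100 days, exemption £110,000 → (£378,000 − £110,000) × 3.2% × 100/365 = £2,349.5890
2009-11-21 to 2009-12-31: 41 days, exemption £316,000 → (£378,000 − £316,000) × 3.2% × 41/365 = £222.8603
Total = £7,266.0164

£7,266.02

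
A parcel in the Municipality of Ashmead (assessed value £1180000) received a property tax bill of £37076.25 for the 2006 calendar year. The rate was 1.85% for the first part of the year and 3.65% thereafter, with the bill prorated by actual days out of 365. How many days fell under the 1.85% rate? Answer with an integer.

Let d = days at the first rate; then 365 − d days at the second rate.
£1180000 × [1.85%·d + 3.65%·(365−d)] / 365 = £37076.25
Solving gives d = 103, so the new rate took effect on April 14, 2006.

103 days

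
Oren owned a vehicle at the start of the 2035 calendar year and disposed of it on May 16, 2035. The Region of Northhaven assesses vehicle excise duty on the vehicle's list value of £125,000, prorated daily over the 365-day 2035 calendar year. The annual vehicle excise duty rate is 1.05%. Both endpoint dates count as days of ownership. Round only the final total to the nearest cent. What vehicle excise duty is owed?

Days held (January 1 – May 16, 2035): 136 out of 365
Tax = £125,000 × 1.05% × 136/365 = £489.0411

£489.04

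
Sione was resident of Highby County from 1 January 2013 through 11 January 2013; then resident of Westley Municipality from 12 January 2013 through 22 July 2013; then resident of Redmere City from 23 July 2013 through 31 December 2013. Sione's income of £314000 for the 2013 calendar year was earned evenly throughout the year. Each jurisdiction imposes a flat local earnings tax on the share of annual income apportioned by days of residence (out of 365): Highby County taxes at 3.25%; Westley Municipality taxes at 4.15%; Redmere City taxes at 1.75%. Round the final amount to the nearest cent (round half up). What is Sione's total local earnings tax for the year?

£9601.09

Highby County, 1 January – 11 January 2013: 11 days → £314000 × 3.25% × 11/365 = £307.5479
Westley Municipality, 12 January – 22 July 2013: 192 days → £314000 × 4.15% × 192/365 = £6854.6630
Redmere City, 23 July – 31 December 2013: 162 days → £314000 × 1.75% × 162/365 = £2438.8767
Total = £9601.0877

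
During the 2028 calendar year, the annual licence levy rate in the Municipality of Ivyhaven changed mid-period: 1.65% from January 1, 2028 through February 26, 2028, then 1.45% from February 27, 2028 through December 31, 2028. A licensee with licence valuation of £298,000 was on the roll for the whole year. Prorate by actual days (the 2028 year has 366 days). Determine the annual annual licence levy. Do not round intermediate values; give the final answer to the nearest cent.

January 1 – February 26, 2028: 57 days at 1.65% → £298,000 × 1.65% × 57/366 = £765.7623
February 27 – December 31, 2028: 309 days at 1.45% → £298,000 × 1.45% × 309/366 = £3,648.0574
Total = £4,413.8197

£4,413.82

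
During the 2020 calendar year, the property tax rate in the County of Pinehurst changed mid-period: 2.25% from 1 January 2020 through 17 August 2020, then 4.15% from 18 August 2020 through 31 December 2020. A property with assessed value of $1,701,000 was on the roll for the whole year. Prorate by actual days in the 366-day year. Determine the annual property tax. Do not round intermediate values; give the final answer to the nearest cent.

1 January – 17 August 2020: 230 days at 2.25% → $1,701,000 × 2.25% × 230/366 = $24,051.0246
18 August – 31 December 2020: 136 days at 4.15% → $1,701,000 × 4.15% × 136/366 = $26,230.7213
Total = $50,281.7459

$50,281.75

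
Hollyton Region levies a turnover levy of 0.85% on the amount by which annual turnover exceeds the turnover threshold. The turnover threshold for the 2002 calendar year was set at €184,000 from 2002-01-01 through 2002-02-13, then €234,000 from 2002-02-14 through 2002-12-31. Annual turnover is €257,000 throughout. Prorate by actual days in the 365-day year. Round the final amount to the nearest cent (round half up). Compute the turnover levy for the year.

2002-01-01 to 2002-02-13: 44 days, exemption €184,000 → (€257,000 − €184,000) × 0.85% × 44/365 = €74.8000
2002-02-14 to 2002-12-31: 321 days, exemption €234,000 → (€257,000 − €234,000) × 0.85% × 321/365 = €171.9329
Total = €246.7329

€246.73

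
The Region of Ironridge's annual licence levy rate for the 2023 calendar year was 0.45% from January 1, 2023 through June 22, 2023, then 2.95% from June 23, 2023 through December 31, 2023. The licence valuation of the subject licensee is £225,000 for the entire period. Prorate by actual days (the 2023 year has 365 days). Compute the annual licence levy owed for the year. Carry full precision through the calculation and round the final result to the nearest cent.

£3,971.40

January 1 – June 22, 2023: 173 days at 0.45% → £225,000 × 0.45% × 173/365 = £479.8973
June 23 – December 31, 2023: 192 days at 2.95% → £225,000 × 2.95% × 192/365 = £3,491.5068
Total = £3,971.4041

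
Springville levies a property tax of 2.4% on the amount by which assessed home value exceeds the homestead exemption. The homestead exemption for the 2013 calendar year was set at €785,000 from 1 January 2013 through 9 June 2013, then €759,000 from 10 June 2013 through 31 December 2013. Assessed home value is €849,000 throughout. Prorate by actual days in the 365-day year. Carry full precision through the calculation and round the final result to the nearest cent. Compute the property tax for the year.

€1,886.47

1 January – 9 June 2013: 160 days, exemption €785,000 → (€849,000 − €785,000) × 2.4% × 160/365 = €673.3151
10 June – 31 December 2013: 205 days, exemption €759,000 → (€849,000 − €759,000) × 2.4% × 205/365 = €1,213.1507
Total = €1,886.4658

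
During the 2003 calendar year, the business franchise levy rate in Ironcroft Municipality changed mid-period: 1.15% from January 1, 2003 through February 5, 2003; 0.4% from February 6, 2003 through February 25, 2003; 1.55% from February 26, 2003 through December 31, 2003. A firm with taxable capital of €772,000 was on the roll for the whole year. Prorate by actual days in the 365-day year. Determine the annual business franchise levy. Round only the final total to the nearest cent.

€11,174.96

January 1 – February 5, 2003: 36 days at 1.15% → €772,000 × 1.15% × 36/365 = €875.6384
February 6 – February 25, 2003: 20 days at 0.4% → €772,000 × 0.4% × 20/365 = €169.2055
February 26 – December 31, 2003: 309 days at 1.55% → €772,000 × 1.55% × 309/365 = €10,130.1205
Total = €11,174.9644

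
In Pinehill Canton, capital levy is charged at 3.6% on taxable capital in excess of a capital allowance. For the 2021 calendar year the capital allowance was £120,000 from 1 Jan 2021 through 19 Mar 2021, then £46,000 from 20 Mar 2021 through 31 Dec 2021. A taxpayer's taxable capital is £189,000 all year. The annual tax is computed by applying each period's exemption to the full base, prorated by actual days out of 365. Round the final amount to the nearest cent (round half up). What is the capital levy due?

1 Jan – 19 Mar 2021: 78 days, exemption £120,000 → (£189,000 − £120,000) × 3.6% × 78/365 = £530.8274
20 Mar – 31 Dec 2021: 287 days, exemption £46,000 → (£189,000 − £46,000) × 3.6% × 287/365 = £4,047.8795
Total = £4,578.7068

£4,578.71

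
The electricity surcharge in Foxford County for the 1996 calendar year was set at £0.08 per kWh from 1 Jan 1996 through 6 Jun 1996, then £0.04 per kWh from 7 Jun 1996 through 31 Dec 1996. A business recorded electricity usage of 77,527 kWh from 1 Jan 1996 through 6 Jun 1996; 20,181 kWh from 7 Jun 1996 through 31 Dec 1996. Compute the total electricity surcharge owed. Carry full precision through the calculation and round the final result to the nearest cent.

1 Jan – 6 Jun 1996: 77,527 kWh at £0.08/kWh → £6202.16
7 Jun – 31 Dec 1996: 20,181 kWh at £0.04/kWh → £807.24

£7009.40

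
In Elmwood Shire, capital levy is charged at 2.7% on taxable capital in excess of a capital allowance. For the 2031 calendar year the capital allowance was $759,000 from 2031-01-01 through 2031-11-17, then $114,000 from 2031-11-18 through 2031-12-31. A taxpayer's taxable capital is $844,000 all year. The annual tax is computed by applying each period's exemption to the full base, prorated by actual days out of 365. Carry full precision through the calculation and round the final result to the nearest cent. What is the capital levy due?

2031-01-01 to 2031-11-17: 321 days, exemption $759,000 → ($844,000 − $759,000) × 2.7% × 321/365 = $2,018.3425
2031-11-18 to 2031-12-31: 44 days, exemption $114,000 → ($844,000 − $114,000) × 2.7% × 44/365 = $2,376.0000
Total = $4,394.3425

$4,394.34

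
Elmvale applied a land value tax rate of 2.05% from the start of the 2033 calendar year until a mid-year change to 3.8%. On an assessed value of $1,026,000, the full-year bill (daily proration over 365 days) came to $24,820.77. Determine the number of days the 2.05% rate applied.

288 days

Let d = days at the first rate; then 365 − d days at the second rate.
$1,026,000 × [2.05%·d + 3.8%·(365−d)] / 365 = $24,820.77
Solving gives d = 288, so the new rate took effect on October 16, 2033.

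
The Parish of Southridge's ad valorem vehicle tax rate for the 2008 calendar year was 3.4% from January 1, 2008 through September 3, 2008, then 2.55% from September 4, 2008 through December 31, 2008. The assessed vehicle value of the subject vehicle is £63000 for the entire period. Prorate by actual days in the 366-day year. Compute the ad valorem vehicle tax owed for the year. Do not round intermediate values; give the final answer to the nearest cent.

January 1 – September 3, 2008: 247 days at 3.4% → £63000 × 3.4% × 247/366 = £1445.5574
September 4 – December 31, 2008: 119 days at 2.55% → £63000 × 2.55% × 119/366 = £522.3320
Total = £1967.8893

£1967.89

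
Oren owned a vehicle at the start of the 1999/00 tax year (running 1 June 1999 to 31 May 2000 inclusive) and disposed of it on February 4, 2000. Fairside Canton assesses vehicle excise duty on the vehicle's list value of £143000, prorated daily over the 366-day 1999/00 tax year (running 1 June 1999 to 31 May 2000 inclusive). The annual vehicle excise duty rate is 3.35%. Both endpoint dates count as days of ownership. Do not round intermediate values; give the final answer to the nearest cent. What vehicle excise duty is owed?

£3259.11

Days held (June 1, 1999 – February 4, 2000): 249 out of 366
Tax = £143000 × 3.35% × 249/366 = £3259.1107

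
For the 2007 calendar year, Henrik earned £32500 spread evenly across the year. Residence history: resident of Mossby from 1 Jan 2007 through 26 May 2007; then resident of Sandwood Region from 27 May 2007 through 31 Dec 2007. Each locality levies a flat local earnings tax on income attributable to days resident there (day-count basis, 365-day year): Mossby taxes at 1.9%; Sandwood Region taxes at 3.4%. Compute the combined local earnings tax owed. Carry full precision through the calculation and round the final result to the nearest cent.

Mossby, 1 Jan – 26 May 2007: 146 days → £32500 × 1.9% × 146/365 = £247.0000
Sandwood Region, 27 May – 31 Dec 2007: 219 days → £32500 × 3.4% × 219/365 = £663.0000
Total = £910.0000

£910.00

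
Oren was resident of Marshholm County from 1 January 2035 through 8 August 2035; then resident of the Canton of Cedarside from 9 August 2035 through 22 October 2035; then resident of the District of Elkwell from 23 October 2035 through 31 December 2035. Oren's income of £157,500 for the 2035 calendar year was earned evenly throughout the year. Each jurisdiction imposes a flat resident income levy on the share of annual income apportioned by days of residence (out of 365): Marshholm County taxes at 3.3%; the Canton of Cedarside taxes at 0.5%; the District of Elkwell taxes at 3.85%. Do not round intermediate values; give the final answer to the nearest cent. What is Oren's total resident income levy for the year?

Marshholm County, 1 January – 8 August 2035: 220 days → £157,500 × 3.3% × 220/365 = £3,132.7397
The Canton of Cedarside, 9 August – 22 October 2035: 75 days → £157,500 × 0.5% × 75/365 = £161.8151
The District of Elkwell, 23 October – 31 December 2035: 70 days → £157,500 × 3.85% × 70/365 = £1,162.9110
Total = £4,457.4658

£4,457.47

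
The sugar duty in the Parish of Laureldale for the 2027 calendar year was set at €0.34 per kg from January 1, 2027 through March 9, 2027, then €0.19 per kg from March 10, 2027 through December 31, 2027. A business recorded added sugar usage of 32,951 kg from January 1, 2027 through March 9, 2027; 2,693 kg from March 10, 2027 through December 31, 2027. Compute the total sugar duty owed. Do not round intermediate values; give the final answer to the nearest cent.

January 1 – March 9, 2027: 32,951 kg at €0.34/kg → €11203.34
March 10 – December 31, 2027: 2,693 kg at €0.19/kg → €511.67

€11715.01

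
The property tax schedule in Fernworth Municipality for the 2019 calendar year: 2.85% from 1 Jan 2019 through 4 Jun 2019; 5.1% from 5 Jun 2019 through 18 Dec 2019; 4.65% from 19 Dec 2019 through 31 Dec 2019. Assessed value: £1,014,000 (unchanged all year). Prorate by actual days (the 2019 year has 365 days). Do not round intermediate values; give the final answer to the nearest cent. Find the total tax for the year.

1 Jan – 4 Jun 2019: 155 days at 2.85% → £1,014,000 × 2.85% × 155/365 = £12,272.1781
5 Jun – 18 Dec 2019: 197 days at 5.1% → £1,014,000 × 5.1% × 197/365 = £27,911.3918
19 Dec – 31 Dec 2019: 13 days at 4.65% → £1,014,000 × 4.65% × 13/365 = £1,679.3507
Total = £41,862.9205

£41,862.92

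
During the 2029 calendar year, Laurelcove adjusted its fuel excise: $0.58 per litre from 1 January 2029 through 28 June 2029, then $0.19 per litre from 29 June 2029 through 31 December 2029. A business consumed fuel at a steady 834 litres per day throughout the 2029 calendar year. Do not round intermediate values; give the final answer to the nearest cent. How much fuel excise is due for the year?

1 January – 28 June 2029: 179 days × 834 litres/day = 149,286 litres at $0.58/litre → $86,585.88
29 June – 31 December 2029: 186 days × 834 litres/day = 155,124 litres at $0.19/litre → $29,473.56

$116,059.44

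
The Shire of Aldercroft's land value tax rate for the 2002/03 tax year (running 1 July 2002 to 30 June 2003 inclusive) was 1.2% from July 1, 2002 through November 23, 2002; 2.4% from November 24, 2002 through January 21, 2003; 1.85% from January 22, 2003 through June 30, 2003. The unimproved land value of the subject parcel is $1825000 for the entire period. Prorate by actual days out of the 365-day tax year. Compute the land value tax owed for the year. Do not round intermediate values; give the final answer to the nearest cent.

July 1 – November 23, 2002: 146 days at 1.2% → $1825000 × 1.2% × 146/365 = $8760.0000
November 24, 2002 – January 21, 2003: 59 days at 2.4% → $1825000 × 2.4% × 59/365 = $7080.0000
January 22 – June 30, 2003: 160 days at 1.85% → $1825000 × 1.85% × 160/365 = $14800.0000
Total = $30640.0000

$30640.00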